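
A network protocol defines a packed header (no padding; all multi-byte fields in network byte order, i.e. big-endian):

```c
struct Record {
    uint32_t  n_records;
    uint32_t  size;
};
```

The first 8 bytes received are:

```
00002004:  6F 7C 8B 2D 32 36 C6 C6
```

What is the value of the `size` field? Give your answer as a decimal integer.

842450630

`size` follows `n_records` (4 bytes), so it starts at byte offset 4 and occupies 4 bytes.
Bytes at offsets 4..7: 32 36 C6 C6.
Big-endian stores the most-significant byte at the lowest address.
The bytes are already most-significant first: 0x3236C6C6.
0x3236C6C6 = 842450630.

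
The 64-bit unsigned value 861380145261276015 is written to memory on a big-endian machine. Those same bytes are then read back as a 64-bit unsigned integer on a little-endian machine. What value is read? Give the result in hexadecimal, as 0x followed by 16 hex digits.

0x6F6BDFA6AD3CF40B

861380145261276015 in 64-bit hexadecimal is 0x0BF43CADA6DF6B6F.
Stored big-endian, the bytes at ascending addresses are 0B F4 3C AD A6 DF 6B 6F.
Read back as little-endian, the first byte is least significant, giving 0x6F6BDFA6AD3CF40B.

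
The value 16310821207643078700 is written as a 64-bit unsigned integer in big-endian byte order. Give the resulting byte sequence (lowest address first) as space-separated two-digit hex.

16310821207643078700 in hexadecimal, padded to 64 bits, is 0xE25BAD784C79402C.
Split into bytes (most-significant first): E2 5B AD 78 4C 79 40 2C.
In big-endian order the high byte comes first in memory.
So the memory order matches the most-significant-first order: E2 5B AD 78 4C 79 40 2C.

E2 5B AD 78 4C 79 40 2C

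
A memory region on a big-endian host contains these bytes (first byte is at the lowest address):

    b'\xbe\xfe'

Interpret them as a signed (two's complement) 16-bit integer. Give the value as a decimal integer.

In big-endian order the high byte comes first in memory.
The bytes are already most-significant first: 0xBEFE.
Top bit is set, so as a signed 16-bit value this is 0xBEFE − 2^16 = -16642.

-16642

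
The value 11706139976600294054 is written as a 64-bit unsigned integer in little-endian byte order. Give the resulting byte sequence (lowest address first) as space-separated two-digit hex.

A6 92 42 74 49 90 74 A2

11706139976600294054 in hexadecimal, padded to 64 bits, is 0xA2749049744292A6.
Split into bytes (most-significant first): A2 74 90 49 74 42 92 A6.
In little-endian order the low byte comes first in memory.
So at ascending addresses the bytes are A6 92 42 74 49 90 74 A2.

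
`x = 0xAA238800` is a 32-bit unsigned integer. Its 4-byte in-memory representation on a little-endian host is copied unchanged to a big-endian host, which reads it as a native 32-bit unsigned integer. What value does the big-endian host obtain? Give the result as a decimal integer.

8922026

Stored little-endian, the bytes at ascending addresses are 00 88 23 AA.
Read back as big-endian, the last byte is least significant, giving 0x008823AA.
0x008823AA = 8922026.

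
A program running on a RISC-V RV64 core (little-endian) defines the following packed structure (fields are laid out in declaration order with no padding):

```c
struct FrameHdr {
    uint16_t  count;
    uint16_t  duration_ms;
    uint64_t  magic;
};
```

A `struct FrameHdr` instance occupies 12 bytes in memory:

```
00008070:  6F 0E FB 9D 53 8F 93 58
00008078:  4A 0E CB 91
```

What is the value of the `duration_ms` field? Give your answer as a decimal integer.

`duration_ms` follows `count` (2 bytes), so it starts at byte offset 2 and occupies 2 bytes.
Bytes at offsets 2..3: FB 9D.
Little-endian stores the least-significant byte at the lowest address.
Reassemble most-significant byte first: 9D FB → 0x9DFB.
0x9DFB = 40443.

40443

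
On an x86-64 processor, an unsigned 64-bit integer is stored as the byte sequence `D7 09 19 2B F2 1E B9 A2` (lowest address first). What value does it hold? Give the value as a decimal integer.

11725437130289777111

Little-endian stores the least-significant byte at the lowest address.
Reassemble most-significant byte first: A2 B9 1E F2 2B 19 09 D7 → 0xA2B91EF22B1909D7.
0xA2B91EF22B1909D7 = 11725437130289777111.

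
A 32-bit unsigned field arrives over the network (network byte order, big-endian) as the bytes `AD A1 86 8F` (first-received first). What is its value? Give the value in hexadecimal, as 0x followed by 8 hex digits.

0xADA1868F

Big-endian stores the most-significant byte at the lowest address.
The bytes are already most-significant first: 0xADA1868F.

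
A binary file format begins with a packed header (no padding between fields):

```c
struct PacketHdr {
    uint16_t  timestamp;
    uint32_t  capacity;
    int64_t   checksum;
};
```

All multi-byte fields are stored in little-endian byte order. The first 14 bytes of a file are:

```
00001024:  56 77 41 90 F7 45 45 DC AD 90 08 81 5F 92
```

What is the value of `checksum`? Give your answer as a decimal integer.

`checksum` follows `timestamp` (2 B), `capacity` (4 B), so it starts at offset 2 + 4 = 6 and occupies 8 bytes.
Bytes at offsets 6..13: 45 DC AD 90 08 81 5F 92.
Little-endian stores the least-significant byte at the lowest address.
Reassemble most-significant byte first: 92 5F 81 08 90 AD DC 45 → 0x925F810890ADDC45.
Top bit is set, so as a signed 64-bit value this is 0x925F810890ADDC45 − 2^64 = -7899453347597525947.

-7899453347597525947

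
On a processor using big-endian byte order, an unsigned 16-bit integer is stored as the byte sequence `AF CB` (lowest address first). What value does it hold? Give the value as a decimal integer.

45003

In big-endian order the high byte comes first in memory.
The bytes are already most-significant first: 0xAFCB.
0xAFCB = 45003.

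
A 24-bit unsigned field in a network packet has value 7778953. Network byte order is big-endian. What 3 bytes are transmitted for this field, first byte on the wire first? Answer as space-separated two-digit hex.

76 B2 89

7778953 in hexadecimal, padded to 24 bits, is 0x76B289.
Split into bytes (most-significant first): 76 B2 89.
Big-endian stores the most-significant byte at the lowest address.
So the memory order matches the most-significant-first order: 76 B2 89.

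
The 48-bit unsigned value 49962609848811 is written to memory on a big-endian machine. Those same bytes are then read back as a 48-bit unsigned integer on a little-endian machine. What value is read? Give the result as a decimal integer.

259148072841261

49962609848811 in 48-bit hexadecimal is 0x2D70D39CB1EB.
Stored big-endian, the bytes at ascending addresses are 2D 70 D3 9C B1 EB.
Read back as little-endian, the first byte is least significant, giving 0xEBB19CD3702D.
0xEBB19CD3702D = 259148072841261.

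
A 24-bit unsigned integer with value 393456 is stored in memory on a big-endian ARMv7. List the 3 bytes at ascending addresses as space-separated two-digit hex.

393456 in hexadecimal, padded to 24 bits, is 0x0600F0.
Split into bytes (most-significant first): 06 00 F0.
Big-endian: lowest address holds the most-significant byte.
So the memory order matches the most-significant-first order: 06 00 F0.

06 00 F0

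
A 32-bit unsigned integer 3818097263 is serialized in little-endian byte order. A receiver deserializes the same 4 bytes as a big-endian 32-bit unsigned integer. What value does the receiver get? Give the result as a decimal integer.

3818097263 in 32-bit hexadecimal is 0xE3938A6F.
Stored little-endian, the bytes at ascending addresses are 6F 8A 93 E3.
Read back as big-endian, the last byte is least significant, giving 0x6F8A93E3.
0x6F8A93E3 = 1871352803.

1871352803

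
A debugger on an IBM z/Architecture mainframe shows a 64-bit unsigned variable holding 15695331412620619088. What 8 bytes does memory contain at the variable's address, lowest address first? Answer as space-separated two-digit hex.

D9 D1 04 C3 29 48 2D 50

15695331412620619088 in hexadecimal, padded to 64 bits, is 0xD9D104C329482D50.
Split into bytes (most-significant first): D9 D1 04 C3 29 48 2D 50.
In big-endian order the high byte comes first in memory.
So the memory order matches the most-significant-first order: D9 D1 04 C3 29 48 2D 50.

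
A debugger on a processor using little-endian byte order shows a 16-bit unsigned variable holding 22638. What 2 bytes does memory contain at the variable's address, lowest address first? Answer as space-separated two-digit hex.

22638 in hexadecimal, padded to 16 bits, is 0x586E.
Split into bytes (most-significant first): 58 6E.
In little-endian order the low byte comes first in memory.
So at ascending addresses the bytes are 6E 58.

6E 58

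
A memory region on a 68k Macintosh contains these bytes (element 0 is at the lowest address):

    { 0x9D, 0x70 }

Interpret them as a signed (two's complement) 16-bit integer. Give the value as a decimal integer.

Big-endian: lowest address holds the most-significant byte.
The bytes are already most-significant first: 0x9D70.
Top bit is set, so as a signed 16-bit value this is 0x9D70 − 2^16 = -25232.

-25232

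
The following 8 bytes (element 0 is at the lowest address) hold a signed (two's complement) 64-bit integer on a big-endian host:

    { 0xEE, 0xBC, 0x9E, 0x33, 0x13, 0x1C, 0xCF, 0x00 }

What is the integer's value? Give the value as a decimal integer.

-1243945454859923712

Big-endian: lowest address holds the most-significant byte.
The bytes are already most-significant first: 0xEEBC9E33131CCF00.
Top bit is set, so as a signed 64-bit value this is 0xEEBC9E33131CCF00 − 2^64 = -1243945454859923712.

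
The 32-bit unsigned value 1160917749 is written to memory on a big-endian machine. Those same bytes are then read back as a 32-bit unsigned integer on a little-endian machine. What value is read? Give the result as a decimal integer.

4113707589

1160917749 in 32-bit hexadecimal is 0x453232F5.
Stored big-endian, the bytes at ascending addresses are 45 32 32 F5.
Read back as little-endian, the first byte is least significant, giving 0xF5323245.
0xF5323245 = 4113707589.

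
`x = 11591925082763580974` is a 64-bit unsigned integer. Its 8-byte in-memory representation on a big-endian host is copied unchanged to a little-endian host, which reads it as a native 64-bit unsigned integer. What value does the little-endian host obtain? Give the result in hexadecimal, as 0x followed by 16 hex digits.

11591925082763580974 in 64-bit hexadecimal is 0xA0DECA723510562E.
Stored big-endian, the bytes at ascending addresses are A0 DE CA 72 35 10 56 2E.
Read back as little-endian, the first byte is least significant, giving 0x2E56103572CADEA0.

0x2E56103572CADEA0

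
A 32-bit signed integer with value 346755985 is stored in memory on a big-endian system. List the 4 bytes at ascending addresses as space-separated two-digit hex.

346755985 in hexadecimal, padded to 32 bits, is 0x14AB1391.
Split into bytes (most-significant first): 14 AB 13 91.
Big-endian stores the most-significant byte at the lowest address.
So the memory order matches the most-significant-first order: 14 AB 13 91.

14 AB 13 91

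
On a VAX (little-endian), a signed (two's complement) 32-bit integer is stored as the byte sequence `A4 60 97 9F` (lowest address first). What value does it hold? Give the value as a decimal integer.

-1617469276

Little-endian stores the least-significant byte at the lowest address.
Reassemble most-significant byte first: 9F 97 60 A4 → 0x9F9760A4.
Top bit is set, so as a signed 32-bit value this is 0x9F9760A4 − 2^32 = -1617469276.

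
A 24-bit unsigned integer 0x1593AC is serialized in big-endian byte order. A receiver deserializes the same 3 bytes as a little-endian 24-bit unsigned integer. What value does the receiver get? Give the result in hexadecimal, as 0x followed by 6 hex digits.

Stored big-endian, the bytes at ascending addresses are 15 93 AC.
Read back as little-endian, the first byte is least significant, giving 0xAC9315.

0xAC9315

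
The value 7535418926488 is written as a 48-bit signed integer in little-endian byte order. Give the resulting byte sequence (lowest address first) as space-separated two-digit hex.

7535418926488 in hexadecimal, padded to 48 bits, is 0x06DA79F7E598.
Split into bytes (most-significant first): 06 DA 79 F7 E5 98.
Little-endian: lowest address holds the least-significant byte.
So at ascending addresses the bytes are 98 E5 F7 79 DA 06.

98 E5 F7 79 DA 06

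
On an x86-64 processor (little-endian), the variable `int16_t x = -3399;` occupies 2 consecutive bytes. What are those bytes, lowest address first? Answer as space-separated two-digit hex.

Two's complement of -3399 in 16 bits: 3399 = 0x0D47; invert → 0xF2B8; add 1 → 0xF2B9.
Split into bytes (most-significant first): F2 B9.
Little-endian: lowest address holds the least-significant byte.
So at ascending addresses the bytes are B9 F2.

B9 F2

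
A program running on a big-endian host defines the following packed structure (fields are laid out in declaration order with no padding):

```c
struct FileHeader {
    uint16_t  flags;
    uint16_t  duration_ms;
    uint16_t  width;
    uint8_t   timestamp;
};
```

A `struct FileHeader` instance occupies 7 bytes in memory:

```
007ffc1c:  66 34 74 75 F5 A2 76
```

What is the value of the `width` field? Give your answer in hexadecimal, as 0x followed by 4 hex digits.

`width` follows `flags` (2 B), `duration_ms` (2 B), so it starts at offset 2 + 2 = 4 and occupies 2 bytes.
Bytes at offsets 4..5: F5 A2.
Big-endian stores the most-significant byte at the lowest address.
The bytes are already most-significant first: 0xF5A2.

0xF5A2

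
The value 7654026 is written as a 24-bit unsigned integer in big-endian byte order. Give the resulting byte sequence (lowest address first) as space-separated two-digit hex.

7654026 in hexadecimal, padded to 24 bits, is 0x74CA8A.
Split into bytes (most-significant first): 74 CA 8A.
Big-endian stores the most-significant byte at the lowest address.
So the memory order matches the most-significant-first order: 74 CA 8A.

74 CA 8A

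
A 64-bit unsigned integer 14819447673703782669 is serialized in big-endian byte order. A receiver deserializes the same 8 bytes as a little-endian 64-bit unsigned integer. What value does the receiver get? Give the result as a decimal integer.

961969827625413069

14819447673703782669 in 64-bit hexadecimal is 0xCDA94124769A590D.
Stored big-endian, the bytes at ascending addresses are CD A9 41 24 76 9A 59 0D.
Read back as little-endian, the first byte is least significant, giving 0x0D599A762441A9CD.
0x0D599A762441A9CD = 961969827625413069.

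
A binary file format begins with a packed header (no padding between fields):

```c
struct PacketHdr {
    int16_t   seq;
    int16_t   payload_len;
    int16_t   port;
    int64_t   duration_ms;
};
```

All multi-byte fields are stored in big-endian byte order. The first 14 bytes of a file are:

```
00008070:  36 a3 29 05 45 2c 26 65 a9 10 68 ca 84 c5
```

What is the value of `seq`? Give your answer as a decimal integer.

`seq` is the first field, at byte offset 0, occupying 2 bytes.
Bytes at offsets 0..1: 36 A3.
In big-endian order the high byte comes first in memory.
The bytes are already most-significant first: 0x36A3.
0x36A3 = 13987.

13987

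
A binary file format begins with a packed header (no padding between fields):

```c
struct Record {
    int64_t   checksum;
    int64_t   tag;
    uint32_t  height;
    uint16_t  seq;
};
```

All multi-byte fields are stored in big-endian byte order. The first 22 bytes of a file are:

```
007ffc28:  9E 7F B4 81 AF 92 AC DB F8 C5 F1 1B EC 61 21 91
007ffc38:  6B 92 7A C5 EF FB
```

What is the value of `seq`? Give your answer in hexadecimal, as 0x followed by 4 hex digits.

`seq` follows `checksum` (8 B), `tag` (8 B), `height` (4 B), so it starts at offset 8 + 8 + 4 = 20 and occupies 2 bytes.
Bytes at offsets 20..21: EF FB.
Big-endian: lowest address holds the most-significant byte.
The bytes are already most-significant first: 0xEFFB.

0xEFFB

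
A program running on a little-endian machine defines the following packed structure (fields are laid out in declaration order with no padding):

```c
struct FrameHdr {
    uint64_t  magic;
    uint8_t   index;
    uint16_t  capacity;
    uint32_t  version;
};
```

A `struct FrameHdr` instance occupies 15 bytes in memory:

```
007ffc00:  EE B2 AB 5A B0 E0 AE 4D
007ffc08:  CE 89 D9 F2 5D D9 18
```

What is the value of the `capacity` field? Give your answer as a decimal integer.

`capacity` follows `magic` (8 B), `index` (1 B), so it starts at offset 8 + 1 = 9 and occupies 2 bytes.
Bytes at offsets 9..10: 89 D9.
Little-endian stores the least-significant byte at the lowest address.
Reassemble most-significant byte first: D9 89 → 0xD989.
0xD989 = 55689.

55689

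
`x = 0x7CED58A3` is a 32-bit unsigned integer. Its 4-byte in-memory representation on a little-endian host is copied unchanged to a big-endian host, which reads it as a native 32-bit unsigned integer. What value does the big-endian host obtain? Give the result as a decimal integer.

Stored little-endian, the bytes at ascending addresses are A3 58 ED 7C.
Read back as big-endian, the last byte is least significant, giving 0xA358ED7C.
0xA358ED7C = 2740514172.

2740514172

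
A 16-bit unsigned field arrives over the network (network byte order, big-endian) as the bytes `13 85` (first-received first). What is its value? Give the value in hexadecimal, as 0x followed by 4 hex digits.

Big-endian: lowest address holds the most-significant byte.
The bytes are already most-significant first: 0x1385.

0x1385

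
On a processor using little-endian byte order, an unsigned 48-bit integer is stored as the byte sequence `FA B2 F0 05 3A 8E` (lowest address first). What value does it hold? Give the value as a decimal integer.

Little-endian: lowest address holds the least-significant byte.
Reassemble most-significant byte first: 8E 3A 05 F0 B2 FA → 0x8E3A05F0B2FA.
0x8E3A05F0B2FA = 156379858907898.

156379858907898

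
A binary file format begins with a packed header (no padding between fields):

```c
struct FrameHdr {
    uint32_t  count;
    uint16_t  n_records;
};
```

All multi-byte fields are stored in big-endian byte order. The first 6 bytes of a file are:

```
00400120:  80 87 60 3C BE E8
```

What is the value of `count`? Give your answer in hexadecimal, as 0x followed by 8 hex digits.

0x8087603C

`count` is the first field, at byte offset 0, occupying 4 bytes.
Bytes at offsets 0..3: 80 87 60 3C.
Big-endian stores the most-significant byte at the lowest address.
The bytes are already most-significant first: 0x8087603C.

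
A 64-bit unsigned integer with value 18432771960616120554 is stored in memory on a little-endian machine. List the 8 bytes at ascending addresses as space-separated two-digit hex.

EA F0 4D EA 6F 5C CE FF

18432771960616120554 in hexadecimal, padded to 64 bits, is 0xFFCE5C6FEA4DF0EA.
Split into bytes (most-significant first): FF CE 5C 6F EA 4D F0 EA.
Little-endian stores the least-significant byte at the lowest address.
So at ascending addresses the bytes are EA F0 4D EA 6F 5C CE FF.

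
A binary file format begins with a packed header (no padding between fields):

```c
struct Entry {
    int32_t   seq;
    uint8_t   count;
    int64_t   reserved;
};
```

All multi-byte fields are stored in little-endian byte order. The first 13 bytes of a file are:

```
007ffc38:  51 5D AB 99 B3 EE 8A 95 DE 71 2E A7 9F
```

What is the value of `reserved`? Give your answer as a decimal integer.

`reserved` follows `seq` (4 B), `count` (1 B), so it starts at offset 4 + 1 = 5 and occupies 8 bytes.
Bytes at offsets 5..12: EE 8A 95 DE 71 2E A7 9F.
Little-endian: lowest address holds the least-significant byte.
Reassemble most-significant byte first: 9F A7 2E 71 DE 95 8A EE → 0x9FA72E71DE958AEE.
Top bit is set, so as a signed 64-bit value this is 0x9FA72E71DE958AEE − 2^64 = -6942529233967805714.

-6942529233967805714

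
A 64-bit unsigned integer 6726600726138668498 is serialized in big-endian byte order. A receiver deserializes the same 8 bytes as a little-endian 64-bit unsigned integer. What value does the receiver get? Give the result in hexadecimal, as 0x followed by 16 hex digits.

6726600726138668498 in 64-bit hexadecimal is 0x5D59AFB8AB6145D2.
Stored big-endian, the bytes at ascending addresses are 5D 59 AF B8 AB 61 45 D2.
Read back as little-endian, the first byte is least significant, giving 0xD24561ABB8AF595D.

0xD24561ABB8AF595D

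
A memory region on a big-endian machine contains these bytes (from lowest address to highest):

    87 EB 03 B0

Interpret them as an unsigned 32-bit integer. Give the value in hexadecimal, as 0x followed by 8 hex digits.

0x87EB03B0

Big-endian stores the most-significant byte at the lowest address.
The bytes are already most-significant first: 0x87EB03B0.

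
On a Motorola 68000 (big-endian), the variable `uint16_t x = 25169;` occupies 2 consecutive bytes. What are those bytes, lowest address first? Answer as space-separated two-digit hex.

62 51

25169 in hexadecimal, padded to 16 bits, is 0x6251.
Split into bytes (most-significant first): 62 51.
Big-endian stores the most-significant byte at the lowest address.
So the memory order matches the most-significant-first order: 62 51.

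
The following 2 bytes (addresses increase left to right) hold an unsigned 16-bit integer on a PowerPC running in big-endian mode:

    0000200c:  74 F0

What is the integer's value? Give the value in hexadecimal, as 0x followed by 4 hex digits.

0x74F0

Big-endian: lowest address holds the most-significant byte.
The bytes are already most-significant first: 0x74F0.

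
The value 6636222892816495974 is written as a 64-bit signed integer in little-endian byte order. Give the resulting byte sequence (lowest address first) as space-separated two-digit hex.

6636222892816495974 in hexadecimal, padded to 64 bits, is 0x5C18998F90A47566.
Split into bytes (most-significant first): 5C 18 99 8F 90 A4 75 66.
In little-endian order the low byte comes first in memory.
So at ascending addresses the bytes are 66 75 A4 90 8F 99 18 5C.

66 75 A4 90 8F 99 18 5C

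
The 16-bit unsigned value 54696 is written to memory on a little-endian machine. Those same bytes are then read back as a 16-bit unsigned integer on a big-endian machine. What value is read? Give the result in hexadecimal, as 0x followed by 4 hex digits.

0xA8D5

54696 in 16-bit hexadecimal is 0xD5A8.
Stored little-endian, the bytes at ascending addresses are A8 D5.
Read back as big-endian, the last byte is least significant, giving 0xA8D5.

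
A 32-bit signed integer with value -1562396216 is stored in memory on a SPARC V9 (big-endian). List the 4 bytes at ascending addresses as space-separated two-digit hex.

A2 DF B9 C8

Two's complement of -1562396216 in 32 bits: 1562396216 = 0x5D204638; invert → 0xA2DFB9C7; add 1 → 0xA2DFB9C8.
Split into bytes (most-significant first): A2 DF B9 C8.
In big-endian order the high byte comes first in memory.
So the memory order matches the most-significant-first order: A2 DF B9 C8.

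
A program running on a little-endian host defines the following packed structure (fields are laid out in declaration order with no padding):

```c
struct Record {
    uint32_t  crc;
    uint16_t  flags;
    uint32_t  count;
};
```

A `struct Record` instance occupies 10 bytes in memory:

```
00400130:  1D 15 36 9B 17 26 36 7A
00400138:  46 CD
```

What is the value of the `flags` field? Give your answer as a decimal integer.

9751

`flags` follows `crc` (4 bytes), so it starts at byte offset 4 and occupies 2 bytes.
Bytes at offsets 4..5: 17 26.
In little-endian order the low byte comes first in memory.
Reassemble most-significant byte first: 26 17 → 0x2617.
0x2617 = 9751.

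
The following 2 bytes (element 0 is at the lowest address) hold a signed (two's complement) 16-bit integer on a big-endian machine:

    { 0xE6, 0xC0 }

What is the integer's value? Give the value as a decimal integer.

In big-endian order the high byte comes first in memory.
The bytes are already most-significant first: 0xE6C0.
Top bit is set, so as a signed 16-bit value this is 0xE6C0 − 2^16 = -6464.

-6464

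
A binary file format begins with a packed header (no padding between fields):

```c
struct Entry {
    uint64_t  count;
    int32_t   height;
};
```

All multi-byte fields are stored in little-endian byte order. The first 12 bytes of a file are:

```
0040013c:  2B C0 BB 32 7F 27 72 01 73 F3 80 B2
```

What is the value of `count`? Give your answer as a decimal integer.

`count` is the first field, at byte offset 0, occupying 8 bytes.
Bytes at offsets 0..7: 2B C0 BB 32 7F 27 72 01.
Little-endian: lowest address holds the least-significant byte.
Reassemble most-significant byte first: 01 72 27 7F 32 BB C0 2B → 0x0172277F32BBC02B.
0x0172277F32BBC02B = 104189168648437803.

104189168648437803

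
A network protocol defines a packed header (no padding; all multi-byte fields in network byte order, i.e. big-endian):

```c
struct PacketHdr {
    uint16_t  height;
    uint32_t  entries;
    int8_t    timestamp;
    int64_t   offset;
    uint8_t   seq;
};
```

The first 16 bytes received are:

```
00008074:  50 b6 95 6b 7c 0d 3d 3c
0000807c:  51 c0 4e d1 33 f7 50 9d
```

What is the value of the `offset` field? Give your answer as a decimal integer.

`offset` follows `height` (2 B), `entries` (4 B), `timestamp` (1 B), so it starts at offset 2 + 4 + 1 = 7 and occupies 8 bytes.
Bytes at offsets 7..14: 3C 51 C0 4E D1 33 F7 50.
Big-endian stores the most-significant byte at the lowest address.
The bytes are already most-significant first: 0x3C51C04ED133F750.
0x3C51C04ED133F750 = 4346466560139065168.

4346466560139065168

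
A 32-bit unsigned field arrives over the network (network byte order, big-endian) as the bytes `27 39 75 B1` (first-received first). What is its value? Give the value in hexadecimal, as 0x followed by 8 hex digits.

0x273975B1

Big-endian: lowest address holds the most-significant byte.
The bytes are already most-significant first: 0x273975B1.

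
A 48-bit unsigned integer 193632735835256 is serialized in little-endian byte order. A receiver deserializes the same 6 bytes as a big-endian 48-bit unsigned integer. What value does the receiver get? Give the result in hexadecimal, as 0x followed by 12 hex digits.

193632735835256 in 48-bit hexadecimal is 0xB01BA26FB478.
Stored little-endian, the bytes at ascending addresses are 78 B4 6F A2 1B B0.
Read back as big-endian, the last byte is least significant, giving 0x78B46FA21BB0.

0x78B46FA21BB0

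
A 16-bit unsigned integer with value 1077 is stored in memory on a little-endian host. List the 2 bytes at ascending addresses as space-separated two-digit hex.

35 04

1077 in hexadecimal, padded to 16 bits, is 0x0435.
Split into bytes (most-significant first): 04 35.
In little-endian order the low byte comes first in memory.
So at ascending addresses the bytes are 35 04.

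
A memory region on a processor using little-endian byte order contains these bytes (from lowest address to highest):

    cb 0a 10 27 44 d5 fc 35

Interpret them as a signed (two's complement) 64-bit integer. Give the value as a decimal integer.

Little-endian stores the least-significant byte at the lowest address.
Reassemble most-significant byte first: 35 FC D5 44 27 10 0A CB → 0x35FCD54427100ACB.
0x35FCD54427100ACB = 3890218666831121099.

3890218666831121099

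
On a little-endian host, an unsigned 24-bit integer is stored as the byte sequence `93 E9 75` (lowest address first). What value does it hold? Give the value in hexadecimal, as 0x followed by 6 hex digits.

In little-endian order the low byte comes first in memory.
Reassemble most-significant byte first: 75 E9 93 → 0x75E993.

0x75E993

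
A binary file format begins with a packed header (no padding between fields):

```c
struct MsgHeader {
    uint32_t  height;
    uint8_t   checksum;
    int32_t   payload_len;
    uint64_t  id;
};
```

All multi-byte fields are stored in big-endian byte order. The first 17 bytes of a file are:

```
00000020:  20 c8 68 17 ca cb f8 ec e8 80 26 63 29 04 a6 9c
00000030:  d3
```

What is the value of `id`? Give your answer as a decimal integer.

9234177113792617683

`id` follows `height` (4 B), `checksum` (1 B), `payload_len` (4 B), so it starts at offset 4 + 1 + 4 = 9 and occupies 8 bytes.
Bytes at offsets 9..16: 80 26 63 29 04 A6 9C D3.
In big-endian order the high byte comes first in memory.
The bytes are already most-significant first: 0x8026632904A69CD3.
0x8026632904A69CD3 = 9234177113792617683.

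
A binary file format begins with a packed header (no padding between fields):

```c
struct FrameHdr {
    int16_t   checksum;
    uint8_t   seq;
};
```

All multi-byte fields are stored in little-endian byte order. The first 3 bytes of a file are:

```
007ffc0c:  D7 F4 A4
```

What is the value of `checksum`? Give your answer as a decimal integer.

-2857

`checksum` is the first field, at byte offset 0, occupying 2 bytes.
Bytes at offsets 0..1: D7 F4.
In little-endian order the low byte comes first in memory.
Reassemble most-significant byte first: F4 D7 → 0xF4D7.
Top bit is set, so as a signed 16-bit value this is 0xF4D7 − 2^16 = -2857.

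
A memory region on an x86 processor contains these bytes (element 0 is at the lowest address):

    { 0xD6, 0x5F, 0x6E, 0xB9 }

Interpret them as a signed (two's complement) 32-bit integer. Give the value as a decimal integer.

-1183948842

In little-endian order the low byte comes first in memory.
Reassemble most-significant byte first: B9 6E 5F D6 → 0xB96E5FD6.
Top bit is set, so as a signed 32-bit value this is 0xB96E5FD6 − 2^32 = -1183948842.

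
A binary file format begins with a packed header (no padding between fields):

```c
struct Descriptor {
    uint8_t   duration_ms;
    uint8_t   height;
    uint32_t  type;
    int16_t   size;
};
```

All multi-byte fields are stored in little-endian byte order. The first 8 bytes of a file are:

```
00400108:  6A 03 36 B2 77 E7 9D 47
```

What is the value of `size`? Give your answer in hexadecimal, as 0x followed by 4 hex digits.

`size` follows `duration_ms` (1 B), `height` (1 B), `type` (4 B), so it starts at offset 1 + 1 + 4 = 6 and occupies 2 bytes.
Bytes at offsets 6..7: 9D 47.
Little-endian stores the least-significant byte at the lowest address.
Reassemble most-significant byte first: 47 9D → 0x479D.

0x479D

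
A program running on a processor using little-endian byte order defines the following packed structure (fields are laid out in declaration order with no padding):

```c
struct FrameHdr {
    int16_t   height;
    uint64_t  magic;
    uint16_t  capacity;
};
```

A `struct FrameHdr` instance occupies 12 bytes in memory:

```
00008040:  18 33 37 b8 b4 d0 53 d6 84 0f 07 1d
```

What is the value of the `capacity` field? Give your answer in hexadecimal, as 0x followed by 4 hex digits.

`capacity` follows `height` (2 B), `magic` (8 B), so it starts at offset 2 + 8 = 10 and occupies 2 bytes.
Bytes at offsets 10..11: 07 1D.
Little-endian: lowest address holds the least-significant byte.
Reassemble most-significant byte first: 1D 07 → 0x1D07.

0x1D07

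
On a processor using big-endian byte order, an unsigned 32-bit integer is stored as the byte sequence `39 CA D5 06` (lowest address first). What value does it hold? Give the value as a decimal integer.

969594118

In big-endian order the high byte comes first in memory.
The bytes are already most-significant first: 0x39CAD506.
0x39CAD506 = 969594118.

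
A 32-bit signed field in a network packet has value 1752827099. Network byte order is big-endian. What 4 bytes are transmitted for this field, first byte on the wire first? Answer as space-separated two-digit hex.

1752827099 in hexadecimal, padded to 32 bits, is 0x687A04DB.
Split into bytes (most-significant first): 68 7A 04 DB.
In big-endian order the high byte comes first in memory.
So the memory order matches the most-significant-first order: 68 7A 04 DB.

68 7A 04 DB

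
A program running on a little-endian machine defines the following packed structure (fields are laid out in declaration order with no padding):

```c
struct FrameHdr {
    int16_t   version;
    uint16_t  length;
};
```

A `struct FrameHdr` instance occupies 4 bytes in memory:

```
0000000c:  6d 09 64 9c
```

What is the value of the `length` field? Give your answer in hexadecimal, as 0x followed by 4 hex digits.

`length` follows `version` (2 bytes), so it starts at byte offset 2 and occupies 2 bytes.
Bytes at offsets 2..3: 64 9C.
Little-endian stores the least-significant byte at the lowest address.
Reassemble most-significant byte first: 9C 64 → 0x9C64.

0x9C64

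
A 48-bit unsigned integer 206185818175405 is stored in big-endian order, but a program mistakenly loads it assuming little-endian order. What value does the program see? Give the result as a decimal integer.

190453670512315

206185818175405 in 48-bit hexadecimal is 0xBB86607337AD.
Stored big-endian, the bytes at ascending addresses are BB 86 60 73 37 AD.
Read back as little-endian, the first byte is least significant, giving 0xAD37736086BB.
0xAD37736086BB = 190453670512315.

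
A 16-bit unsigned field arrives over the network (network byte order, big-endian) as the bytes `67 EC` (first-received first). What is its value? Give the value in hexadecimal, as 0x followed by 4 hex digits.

In big-endian order the high byte comes first in memory.
The bytes are already most-significant first: 0x67EC.

0x67EC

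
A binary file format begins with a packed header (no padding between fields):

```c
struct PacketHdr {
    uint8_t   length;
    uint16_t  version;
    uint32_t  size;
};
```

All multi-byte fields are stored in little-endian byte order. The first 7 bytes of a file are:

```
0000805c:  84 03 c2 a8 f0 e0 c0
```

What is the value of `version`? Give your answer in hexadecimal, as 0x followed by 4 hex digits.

`version` follows `length` (1 byte), so it starts at byte offset 1 and occupies 2 bytes.
Bytes at offsets 1..2: 03 C2.
In little-endian order the low byte comes first in memory.
Reassemble most-significant byte first: C2 03 → 0xC203.

0xC203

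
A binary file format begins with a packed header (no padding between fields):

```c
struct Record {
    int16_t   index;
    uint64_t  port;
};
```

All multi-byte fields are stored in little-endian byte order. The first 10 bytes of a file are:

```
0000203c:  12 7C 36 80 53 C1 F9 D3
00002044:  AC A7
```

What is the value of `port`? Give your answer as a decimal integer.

`port` follows `index` (2 bytes), so it starts at byte offset 2 and occupies 8 bytes.
Bytes at offsets 2..9: 36 80 53 C1 F9 D3 AC A7.
Little-endian: lowest address holds the least-significant byte.
Reassemble most-significant byte first: A7 AC D3 F9 C1 53 80 36 → 0xA7ACD3F9C1538036.
0xA7ACD3F9C1538036 = 12082264969971990582.

12082264969971990582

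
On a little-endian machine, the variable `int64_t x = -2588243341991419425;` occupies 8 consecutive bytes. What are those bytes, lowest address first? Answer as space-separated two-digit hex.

DF E1 54 C0 64 B6 14 DC

Two's complement of -2588243341991419425 in 64 bits: 2588243341991419425 = 0x23EB499B3FAB1E21; invert → 0xDC14B664C054E1DE; add 1 → 0xDC14B664C054E1DF.
Split into bytes (most-significant first): DC 14 B6 64 C0 54 E1 DF.
Little-endian stores the least-significant byte at the lowest address.
So at ascending addresses the bytes are DF E1 54 C0 64 B6 14 DC.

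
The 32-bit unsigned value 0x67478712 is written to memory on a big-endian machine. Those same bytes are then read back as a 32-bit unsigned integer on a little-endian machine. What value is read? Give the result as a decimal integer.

310855527

Stored big-endian, the bytes at ascending addresses are 67 47 87 12.
Read back as little-endian, the first byte is least significant, giving 0x12874767.
0x12874767 = 310855527.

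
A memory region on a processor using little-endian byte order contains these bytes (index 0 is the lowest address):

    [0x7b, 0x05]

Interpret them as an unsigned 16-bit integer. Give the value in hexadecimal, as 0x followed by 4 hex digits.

0x057B

Little-endian stores the least-significant byte at the lowest address.
Reassemble most-significant byte first: 05 7B → 0x057B.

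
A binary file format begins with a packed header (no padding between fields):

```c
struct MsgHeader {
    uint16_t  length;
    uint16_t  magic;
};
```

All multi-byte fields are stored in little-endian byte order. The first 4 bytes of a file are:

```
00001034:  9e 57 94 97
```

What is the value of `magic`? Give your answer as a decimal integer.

`magic` follows `length` (2 bytes), so it starts at byte offset 2 and occupies 2 bytes.
Bytes at offsets 2..3: 94 97.
In little-endian order the low byte comes first in memory.
Reassemble most-significant byte first: 97 94 → 0x9794.
0x9794 = 38804.

38804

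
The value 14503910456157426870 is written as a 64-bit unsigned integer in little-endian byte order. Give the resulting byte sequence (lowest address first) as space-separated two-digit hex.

B6 54 56 01 B7 3D 48 C9

14503910456157426870 in hexadecimal, padded to 64 bits, is 0xC9483DB7015654B6.
Split into bytes (most-significant first): C9 48 3D B7 01 56 54 B6.
Little-endian stores the least-significant byte at the lowest address.
So at ascending addresses the bytes are B6 54 56 01 B7 3D 48 C9.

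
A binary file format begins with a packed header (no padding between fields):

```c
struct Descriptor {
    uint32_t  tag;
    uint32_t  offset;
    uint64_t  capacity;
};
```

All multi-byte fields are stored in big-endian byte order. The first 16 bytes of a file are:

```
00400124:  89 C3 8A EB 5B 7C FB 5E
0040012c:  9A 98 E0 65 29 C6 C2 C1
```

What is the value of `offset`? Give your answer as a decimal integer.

1534917470

`offset` follows `tag` (4 bytes), so it starts at byte offset 4 and occupies 4 bytes.
Bytes at offsets 4..7: 5B 7C FB 5E.
Big-endian stores the most-significant byte at the lowest address.
The bytes are already most-significant first: 0x5B7CFB5E.
0x5B7CFB5E = 1534917470.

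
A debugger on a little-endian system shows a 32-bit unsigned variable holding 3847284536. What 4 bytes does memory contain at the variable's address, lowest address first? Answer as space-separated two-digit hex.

38 E7 50 E5

3847284536 in hexadecimal, padded to 32 bits, is 0xE550E738.
Split into bytes (most-significant first): E5 50 E7 38.
Little-endian stores the least-significant byte at the lowest address.
So at ascending addresses the bytes are 38 E7 50 E5.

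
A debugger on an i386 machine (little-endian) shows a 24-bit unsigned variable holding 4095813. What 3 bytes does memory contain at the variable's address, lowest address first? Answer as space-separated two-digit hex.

4095813 in hexadecimal, padded to 24 bits, is 0x3E7F45.
Split into bytes (most-significant first): 3E 7F 45.
Little-endian stores the least-significant byte at the lowest address.
So at ascending addresses the bytes are 45 7F 3E.

45 7F 3E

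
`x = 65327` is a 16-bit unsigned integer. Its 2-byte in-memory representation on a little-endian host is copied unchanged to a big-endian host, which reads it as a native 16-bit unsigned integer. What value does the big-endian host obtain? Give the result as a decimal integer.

12287

65327 in 16-bit hexadecimal is 0xFF2F.
Stored little-endian, the bytes at ascending addresses are 2F FF.
Read back as big-endian, the last byte is least significant, giving 0x2FFF.
0x2FFF = 12287.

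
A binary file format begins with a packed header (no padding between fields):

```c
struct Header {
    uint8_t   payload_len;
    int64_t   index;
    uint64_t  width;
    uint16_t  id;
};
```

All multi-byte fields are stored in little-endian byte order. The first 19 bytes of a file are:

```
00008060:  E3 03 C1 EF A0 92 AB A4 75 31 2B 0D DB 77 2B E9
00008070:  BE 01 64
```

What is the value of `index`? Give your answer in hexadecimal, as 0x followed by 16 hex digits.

`index` follows `payload_len` (1 byte), so it starts at byte offset 1 and occupies 8 bytes.
Bytes at offsets 1..8: 03 C1 EF A0 92 AB A4 75.
In little-endian order the low byte comes first in memory.
Reassemble most-significant byte first: 75 A4 AB 92 A0 EF C1 03 → 0x75A4AB92A0EFC103.

0x75A4AB92A0EFC103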